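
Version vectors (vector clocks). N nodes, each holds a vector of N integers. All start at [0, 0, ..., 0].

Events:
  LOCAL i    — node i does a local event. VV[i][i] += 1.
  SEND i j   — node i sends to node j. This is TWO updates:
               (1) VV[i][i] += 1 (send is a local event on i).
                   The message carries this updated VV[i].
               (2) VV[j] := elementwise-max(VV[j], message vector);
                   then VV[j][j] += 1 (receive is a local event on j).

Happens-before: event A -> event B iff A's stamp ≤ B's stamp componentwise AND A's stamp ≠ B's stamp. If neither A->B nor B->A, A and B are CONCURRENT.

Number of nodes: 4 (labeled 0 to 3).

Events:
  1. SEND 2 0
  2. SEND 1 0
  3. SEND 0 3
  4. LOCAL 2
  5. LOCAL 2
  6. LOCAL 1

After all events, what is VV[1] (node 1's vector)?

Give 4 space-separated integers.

Initial: VV[0]=[0, 0, 0, 0]
Initial: VV[1]=[0, 0, 0, 0]
Initial: VV[2]=[0, 0, 0, 0]
Initial: VV[3]=[0, 0, 0, 0]
Event 1: SEND 2->0: VV[2][2]++ -> VV[2]=[0, 0, 1, 0], msg_vec=[0, 0, 1, 0]; VV[0]=max(VV[0],msg_vec) then VV[0][0]++ -> VV[0]=[1, 0, 1, 0]
Event 2: SEND 1->0: VV[1][1]++ -> VV[1]=[0, 1, 0, 0], msg_vec=[0, 1, 0, 0]; VV[0]=max(VV[0],msg_vec) then VV[0][0]++ -> VV[0]=[2, 1, 1, 0]
Event 3: SEND 0->3: VV[0][0]++ -> VV[0]=[3, 1, 1, 0], msg_vec=[3, 1, 1, 0]; VV[3]=max(VV[3],msg_vec) then VV[3][3]++ -> VV[3]=[3, 1, 1, 1]
Event 4: LOCAL 2: VV[2][2]++ -> VV[2]=[0, 0, 2, 0]
Event 5: LOCAL 2: VV[2][2]++ -> VV[2]=[0, 0, 3, 0]
Event 6: LOCAL 1: VV[1][1]++ -> VV[1]=[0, 2, 0, 0]
Final vectors: VV[0]=[3, 1, 1, 0]; VV[1]=[0, 2, 0, 0]; VV[2]=[0, 0, 3, 0]; VV[3]=[3, 1, 1, 1]

Answer: 0 2 0 0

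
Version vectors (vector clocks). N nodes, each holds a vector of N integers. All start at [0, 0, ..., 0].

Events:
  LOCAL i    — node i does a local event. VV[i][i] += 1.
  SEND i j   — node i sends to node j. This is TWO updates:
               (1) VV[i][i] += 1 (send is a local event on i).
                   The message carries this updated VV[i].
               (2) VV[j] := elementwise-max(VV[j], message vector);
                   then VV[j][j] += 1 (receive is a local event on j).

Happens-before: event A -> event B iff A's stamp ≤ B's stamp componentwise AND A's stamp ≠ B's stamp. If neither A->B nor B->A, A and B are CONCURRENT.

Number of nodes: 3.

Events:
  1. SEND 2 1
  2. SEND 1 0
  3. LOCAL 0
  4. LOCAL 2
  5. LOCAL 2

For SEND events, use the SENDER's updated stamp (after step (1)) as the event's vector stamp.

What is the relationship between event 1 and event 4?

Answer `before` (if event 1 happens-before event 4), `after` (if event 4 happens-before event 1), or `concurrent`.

Answer: before

Derivation:
Initial: VV[0]=[0, 0, 0]
Initial: VV[1]=[0, 0, 0]
Initial: VV[2]=[0, 0, 0]
Event 1: SEND 2->1: VV[2][2]++ -> VV[2]=[0, 0, 1], msg_vec=[0, 0, 1]; VV[1]=max(VV[1],msg_vec) then VV[1][1]++ -> VV[1]=[0, 1, 1]
Event 2: SEND 1->0: VV[1][1]++ -> VV[1]=[0, 2, 1], msg_vec=[0, 2, 1]; VV[0]=max(VV[0],msg_vec) then VV[0][0]++ -> VV[0]=[1, 2, 1]
Event 3: LOCAL 0: VV[0][0]++ -> VV[0]=[2, 2, 1]
Event 4: LOCAL 2: VV[2][2]++ -> VV[2]=[0, 0, 2]
Event 5: LOCAL 2: VV[2][2]++ -> VV[2]=[0, 0, 3]
Event 1 stamp: [0, 0, 1]
Event 4 stamp: [0, 0, 2]
[0, 0, 1] <= [0, 0, 2]? True
[0, 0, 2] <= [0, 0, 1]? False
Relation: before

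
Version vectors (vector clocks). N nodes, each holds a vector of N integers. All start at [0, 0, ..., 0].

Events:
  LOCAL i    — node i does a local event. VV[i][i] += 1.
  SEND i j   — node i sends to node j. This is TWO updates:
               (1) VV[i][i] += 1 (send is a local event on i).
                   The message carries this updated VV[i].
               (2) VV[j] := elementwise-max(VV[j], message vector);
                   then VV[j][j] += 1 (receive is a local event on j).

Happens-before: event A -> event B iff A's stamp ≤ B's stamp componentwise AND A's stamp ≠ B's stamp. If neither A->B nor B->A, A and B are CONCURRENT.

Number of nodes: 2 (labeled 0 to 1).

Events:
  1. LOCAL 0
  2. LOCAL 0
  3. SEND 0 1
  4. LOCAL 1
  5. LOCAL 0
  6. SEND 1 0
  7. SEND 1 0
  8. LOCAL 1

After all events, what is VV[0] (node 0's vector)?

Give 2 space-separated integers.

Answer: 6 4

Derivation:
Initial: VV[0]=[0, 0]
Initial: VV[1]=[0, 0]
Event 1: LOCAL 0: VV[0][0]++ -> VV[0]=[1, 0]
Event 2: LOCAL 0: VV[0][0]++ -> VV[0]=[2, 0]
Event 3: SEND 0->1: VV[0][0]++ -> VV[0]=[3, 0], msg_vec=[3, 0]; VV[1]=max(VV[1],msg_vec) then VV[1][1]++ -> VV[1]=[3, 1]
Event 4: LOCAL 1: VV[1][1]++ -> VV[1]=[3, 2]
Event 5: LOCAL 0: VV[0][0]++ -> VV[0]=[4, 0]
Event 6: SEND 1->0: VV[1][1]++ -> VV[1]=[3, 3], msg_vec=[3, 3]; VV[0]=max(VV[0],msg_vec) then VV[0][0]++ -> VV[0]=[5, 3]
Event 7: SEND 1->0: VV[1][1]++ -> VV[1]=[3, 4], msg_vec=[3, 4]; VV[0]=max(VV[0],msg_vec) then VV[0][0]++ -> VV[0]=[6, 4]
Event 8: LOCAL 1: VV[1][1]++ -> VV[1]=[3, 5]
Final vectors: VV[0]=[6, 4]; VV[1]=[3, 5]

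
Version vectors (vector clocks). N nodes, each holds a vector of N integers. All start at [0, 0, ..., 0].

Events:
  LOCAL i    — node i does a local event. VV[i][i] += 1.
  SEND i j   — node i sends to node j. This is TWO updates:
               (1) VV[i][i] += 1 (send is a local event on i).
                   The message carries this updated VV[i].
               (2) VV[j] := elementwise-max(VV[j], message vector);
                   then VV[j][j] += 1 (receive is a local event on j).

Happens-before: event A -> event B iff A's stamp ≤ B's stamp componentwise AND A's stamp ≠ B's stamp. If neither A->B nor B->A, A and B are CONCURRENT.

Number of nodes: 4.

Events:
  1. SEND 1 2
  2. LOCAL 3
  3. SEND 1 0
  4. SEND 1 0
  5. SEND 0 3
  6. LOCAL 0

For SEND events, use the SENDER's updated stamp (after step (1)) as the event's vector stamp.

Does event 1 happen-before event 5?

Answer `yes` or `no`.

Answer: yes

Derivation:
Initial: VV[0]=[0, 0, 0, 0]
Initial: VV[1]=[0, 0, 0, 0]
Initial: VV[2]=[0, 0, 0, 0]
Initial: VV[3]=[0, 0, 0, 0]
Event 1: SEND 1->2: VV[1][1]++ -> VV[1]=[0, 1, 0, 0], msg_vec=[0, 1, 0, 0]; VV[2]=max(VV[2],msg_vec) then VV[2][2]++ -> VV[2]=[0, 1, 1, 0]
Event 2: LOCAL 3: VV[3][3]++ -> VV[3]=[0, 0, 0, 1]
Event 3: SEND 1->0: VV[1][1]++ -> VV[1]=[0, 2, 0, 0], msg_vec=[0, 2, 0, 0]; VV[0]=max(VV[0],msg_vec) then VV[0][0]++ -> VV[0]=[1, 2, 0, 0]
Event 4: SEND 1->0: VV[1][1]++ -> VV[1]=[0, 3, 0, 0], msg_vec=[0, 3, 0, 0]; VV[0]=max(VV[0],msg_vec) then VV[0][0]++ -> VV[0]=[2, 3, 0, 0]
Event 5: SEND 0->3: VV[0][0]++ -> VV[0]=[3, 3, 0, 0], msg_vec=[3, 3, 0, 0]; VV[3]=max(VV[3],msg_vec) then VV[3][3]++ -> VV[3]=[3, 3, 0, 2]
Event 6: LOCAL 0: VV[0][0]++ -> VV[0]=[4, 3, 0, 0]
Event 1 stamp: [0, 1, 0, 0]
Event 5 stamp: [3, 3, 0, 0]
[0, 1, 0, 0] <= [3, 3, 0, 0]? True. Equal? False. Happens-before: True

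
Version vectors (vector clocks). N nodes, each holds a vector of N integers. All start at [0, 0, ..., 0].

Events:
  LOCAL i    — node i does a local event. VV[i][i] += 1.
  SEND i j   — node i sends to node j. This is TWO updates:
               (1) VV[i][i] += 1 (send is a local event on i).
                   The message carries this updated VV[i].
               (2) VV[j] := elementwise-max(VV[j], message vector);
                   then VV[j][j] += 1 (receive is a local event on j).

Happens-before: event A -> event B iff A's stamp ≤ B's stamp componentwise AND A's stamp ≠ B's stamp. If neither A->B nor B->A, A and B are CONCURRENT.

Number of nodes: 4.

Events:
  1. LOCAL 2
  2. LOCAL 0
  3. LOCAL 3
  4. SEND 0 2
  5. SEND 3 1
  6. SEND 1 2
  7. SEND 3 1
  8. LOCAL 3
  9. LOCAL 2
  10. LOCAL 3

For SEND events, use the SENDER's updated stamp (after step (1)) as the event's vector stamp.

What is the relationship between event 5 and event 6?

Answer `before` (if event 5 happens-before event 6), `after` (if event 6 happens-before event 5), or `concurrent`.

Initial: VV[0]=[0, 0, 0, 0]
Initial: VV[1]=[0, 0, 0, 0]
Initial: VV[2]=[0, 0, 0, 0]
Initial: VV[3]=[0, 0, 0, 0]
Event 1: LOCAL 2: VV[2][2]++ -> VV[2]=[0, 0, 1, 0]
Event 2: LOCAL 0: VV[0][0]++ -> VV[0]=[1, 0, 0, 0]
Event 3: LOCAL 3: VV[3][3]++ -> VV[3]=[0, 0, 0, 1]
Event 4: SEND 0->2: VV[0][0]++ -> VV[0]=[2, 0, 0, 0], msg_vec=[2, 0, 0, 0]; VV[2]=max(VV[2],msg_vec) then VV[2][2]++ -> VV[2]=[2, 0, 2, 0]
Event 5: SEND 3->1: VV[3][3]++ -> VV[3]=[0, 0, 0, 2], msg_vec=[0, 0, 0, 2]; VV[1]=max(VV[1],msg_vec) then VV[1][1]++ -> VV[1]=[0, 1, 0, 2]
Event 6: SEND 1->2: VV[1][1]++ -> VV[1]=[0, 2, 0, 2], msg_vec=[0, 2, 0, 2]; VV[2]=max(VV[2],msg_vec) then VV[2][2]++ -> VV[2]=[2, 2, 3, 2]
Event 7: SEND 3->1: VV[3][3]++ -> VV[3]=[0, 0, 0, 3], msg_vec=[0, 0, 0, 3]; VV[1]=max(VV[1],msg_vec) then VV[1][1]++ -> VV[1]=[0, 3, 0, 3]
Event 8: LOCAL 3: VV[3][3]++ -> VV[3]=[0, 0, 0, 4]
Event 9: LOCAL 2: VV[2][2]++ -> VV[2]=[2, 2, 4, 2]
Event 10: LOCAL 3: VV[3][3]++ -> VV[3]=[0, 0, 0, 5]
Event 5 stamp: [0, 0, 0, 2]
Event 6 stamp: [0, 2, 0, 2]
[0, 0, 0, 2] <= [0, 2, 0, 2]? True
[0, 2, 0, 2] <= [0, 0, 0, 2]? False
Relation: before

Answer: before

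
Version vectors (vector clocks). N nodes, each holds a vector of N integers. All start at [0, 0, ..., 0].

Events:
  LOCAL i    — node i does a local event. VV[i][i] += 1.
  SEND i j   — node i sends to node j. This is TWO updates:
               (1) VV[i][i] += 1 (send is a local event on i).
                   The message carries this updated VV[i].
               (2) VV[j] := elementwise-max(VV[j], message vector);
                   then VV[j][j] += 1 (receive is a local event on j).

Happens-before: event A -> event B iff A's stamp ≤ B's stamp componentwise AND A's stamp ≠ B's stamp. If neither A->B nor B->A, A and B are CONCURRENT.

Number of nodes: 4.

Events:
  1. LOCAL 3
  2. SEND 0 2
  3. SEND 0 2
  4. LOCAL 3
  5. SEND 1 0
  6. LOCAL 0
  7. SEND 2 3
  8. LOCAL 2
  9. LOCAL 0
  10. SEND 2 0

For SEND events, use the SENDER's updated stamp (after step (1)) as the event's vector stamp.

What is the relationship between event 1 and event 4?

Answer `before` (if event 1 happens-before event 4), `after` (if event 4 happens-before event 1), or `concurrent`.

Answer: before

Derivation:
Initial: VV[0]=[0, 0, 0, 0]
Initial: VV[1]=[0, 0, 0, 0]
Initial: VV[2]=[0, 0, 0, 0]
Initial: VV[3]=[0, 0, 0, 0]
Event 1: LOCAL 3: VV[3][3]++ -> VV[3]=[0, 0, 0, 1]
Event 2: SEND 0->2: VV[0][0]++ -> VV[0]=[1, 0, 0, 0], msg_vec=[1, 0, 0, 0]; VV[2]=max(VV[2],msg_vec) then VV[2][2]++ -> VV[2]=[1, 0, 1, 0]
Event 3: SEND 0->2: VV[0][0]++ -> VV[0]=[2, 0, 0, 0], msg_vec=[2, 0, 0, 0]; VV[2]=max(VV[2],msg_vec) then VV[2][2]++ -> VV[2]=[2, 0, 2, 0]
Event 4: LOCAL 3: VV[3][3]++ -> VV[3]=[0, 0, 0, 2]
Event 5: SEND 1->0: VV[1][1]++ -> VV[1]=[0, 1, 0, 0], msg_vec=[0, 1, 0, 0]; VV[0]=max(VV[0],msg_vec) then VV[0][0]++ -> VV[0]=[3, 1, 0, 0]
Event 6: LOCAL 0: VV[0][0]++ -> VV[0]=[4, 1, 0, 0]
Event 7: SEND 2->3: VV[2][2]++ -> VV[2]=[2, 0, 3, 0], msg_vec=[2, 0, 3, 0]; VV[3]=max(VV[3],msg_vec) then VV[3][3]++ -> VV[3]=[2, 0, 3, 3]
Event 8: LOCAL 2: VV[2][2]++ -> VV[2]=[2, 0, 4, 0]
Event 9: LOCAL 0: VV[0][0]++ -> VV[0]=[5, 1, 0, 0]
Event 10: SEND 2->0: VV[2][2]++ -> VV[2]=[2, 0, 5, 0], msg_vec=[2, 0, 5, 0]; VV[0]=max(VV[0],msg_vec) then VV[0][0]++ -> VV[0]=[6, 1, 5, 0]
Event 1 stamp: [0, 0, 0, 1]
Event 4 stamp: [0, 0, 0, 2]
[0, 0, 0, 1] <= [0, 0, 0, 2]? True
[0, 0, 0, 2] <= [0, 0, 0, 1]? False
Relation: before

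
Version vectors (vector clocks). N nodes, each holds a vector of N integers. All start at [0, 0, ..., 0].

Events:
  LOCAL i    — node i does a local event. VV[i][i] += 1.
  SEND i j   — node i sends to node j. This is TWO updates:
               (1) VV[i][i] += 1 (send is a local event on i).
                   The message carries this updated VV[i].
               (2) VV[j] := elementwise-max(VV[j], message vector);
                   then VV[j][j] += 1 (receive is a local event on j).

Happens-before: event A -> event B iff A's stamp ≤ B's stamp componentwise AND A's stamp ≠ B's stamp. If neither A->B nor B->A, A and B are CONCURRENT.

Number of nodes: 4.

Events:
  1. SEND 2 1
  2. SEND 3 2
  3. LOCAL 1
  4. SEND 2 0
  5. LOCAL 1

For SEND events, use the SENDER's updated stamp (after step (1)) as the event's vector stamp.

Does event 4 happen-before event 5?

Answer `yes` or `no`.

Initial: VV[0]=[0, 0, 0, 0]
Initial: VV[1]=[0, 0, 0, 0]
Initial: VV[2]=[0, 0, 0, 0]
Initial: VV[3]=[0, 0, 0, 0]
Event 1: SEND 2->1: VV[2][2]++ -> VV[2]=[0, 0, 1, 0], msg_vec=[0, 0, 1, 0]; VV[1]=max(VV[1],msg_vec) then VV[1][1]++ -> VV[1]=[0, 1, 1, 0]
Event 2: SEND 3->2: VV[3][3]++ -> VV[3]=[0, 0, 0, 1], msg_vec=[0, 0, 0, 1]; VV[2]=max(VV[2],msg_vec) then VV[2][2]++ -> VV[2]=[0, 0, 2, 1]
Event 3: LOCAL 1: VV[1][1]++ -> VV[1]=[0, 2, 1, 0]
Event 4: SEND 2->0: VV[2][2]++ -> VV[2]=[0, 0, 3, 1], msg_vec=[0, 0, 3, 1]; VV[0]=max(VV[0],msg_vec) then VV[0][0]++ -> VV[0]=[1, 0, 3, 1]
Event 5: LOCAL 1: VV[1][1]++ -> VV[1]=[0, 3, 1, 0]
Event 4 stamp: [0, 0, 3, 1]
Event 5 stamp: [0, 3, 1, 0]
[0, 0, 3, 1] <= [0, 3, 1, 0]? False. Equal? False. Happens-before: False

Answer: no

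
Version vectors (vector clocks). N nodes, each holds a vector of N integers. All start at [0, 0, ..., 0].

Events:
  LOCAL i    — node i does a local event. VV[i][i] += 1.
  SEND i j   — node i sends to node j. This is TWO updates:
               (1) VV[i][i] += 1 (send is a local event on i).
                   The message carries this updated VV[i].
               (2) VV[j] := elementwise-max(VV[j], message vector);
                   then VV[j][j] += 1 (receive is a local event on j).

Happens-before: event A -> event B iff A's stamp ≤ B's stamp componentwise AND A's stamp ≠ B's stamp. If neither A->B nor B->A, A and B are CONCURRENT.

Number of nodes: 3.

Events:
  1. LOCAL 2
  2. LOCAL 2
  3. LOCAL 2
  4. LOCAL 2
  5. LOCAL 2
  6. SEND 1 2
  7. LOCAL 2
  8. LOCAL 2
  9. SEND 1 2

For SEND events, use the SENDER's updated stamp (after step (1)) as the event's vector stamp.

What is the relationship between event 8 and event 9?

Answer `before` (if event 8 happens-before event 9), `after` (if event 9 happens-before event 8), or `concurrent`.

Answer: concurrent

Derivation:
Initial: VV[0]=[0, 0, 0]
Initial: VV[1]=[0, 0, 0]
Initial: VV[2]=[0, 0, 0]
Event 1: LOCAL 2: VV[2][2]++ -> VV[2]=[0, 0, 1]
Event 2: LOCAL 2: VV[2][2]++ -> VV[2]=[0, 0, 2]
Event 3: LOCAL 2: VV[2][2]++ -> VV[2]=[0, 0, 3]
Event 4: LOCAL 2: VV[2][2]++ -> VV[2]=[0, 0, 4]
Event 5: LOCAL 2: VV[2][2]++ -> VV[2]=[0, 0, 5]
Event 6: SEND 1->2: VV[1][1]++ -> VV[1]=[0, 1, 0], msg_vec=[0, 1, 0]; VV[2]=max(VV[2],msg_vec) then VV[2][2]++ -> VV[2]=[0, 1, 6]
Event 7: LOCAL 2: VV[2][2]++ -> VV[2]=[0, 1, 7]
Event 8: LOCAL 2: VV[2][2]++ -> VV[2]=[0, 1, 8]
Event 9: SEND 1->2: VV[1][1]++ -> VV[1]=[0, 2, 0], msg_vec=[0, 2, 0]; VV[2]=max(VV[2],msg_vec) then VV[2][2]++ -> VV[2]=[0, 2, 9]
Event 8 stamp: [0, 1, 8]
Event 9 stamp: [0, 2, 0]
[0, 1, 8] <= [0, 2, 0]? False
[0, 2, 0] <= [0, 1, 8]? False
Relation: concurrent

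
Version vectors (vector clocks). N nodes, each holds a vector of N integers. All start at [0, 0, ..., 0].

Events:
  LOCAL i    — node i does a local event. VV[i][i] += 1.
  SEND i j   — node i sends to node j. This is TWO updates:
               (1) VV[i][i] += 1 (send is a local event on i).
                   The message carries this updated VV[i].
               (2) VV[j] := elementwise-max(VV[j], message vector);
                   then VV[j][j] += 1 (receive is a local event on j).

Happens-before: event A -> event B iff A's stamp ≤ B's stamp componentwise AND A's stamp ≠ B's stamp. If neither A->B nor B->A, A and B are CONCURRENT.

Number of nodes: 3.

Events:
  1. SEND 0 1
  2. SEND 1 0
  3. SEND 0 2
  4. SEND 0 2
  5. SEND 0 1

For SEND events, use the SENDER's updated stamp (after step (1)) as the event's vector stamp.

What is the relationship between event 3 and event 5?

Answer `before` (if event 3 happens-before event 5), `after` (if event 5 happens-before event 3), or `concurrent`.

Initial: VV[0]=[0, 0, 0]
Initial: VV[1]=[0, 0, 0]
Initial: VV[2]=[0, 0, 0]
Event 1: SEND 0->1: VV[0][0]++ -> VV[0]=[1, 0, 0], msg_vec=[1, 0, 0]; VV[1]=max(VV[1],msg_vec) then VV[1][1]++ -> VV[1]=[1, 1, 0]
Event 2: SEND 1->0: VV[1][1]++ -> VV[1]=[1, 2, 0], msg_vec=[1, 2, 0]; VV[0]=max(VV[0],msg_vec) then VV[0][0]++ -> VV[0]=[2, 2, 0]
Event 3: SEND 0->2: VV[0][0]++ -> VV[0]=[3, 2, 0], msg_vec=[3, 2, 0]; VV[2]=max(VV[2],msg_vec) then VV[2][2]++ -> VV[2]=[3, 2, 1]
Event 4: SEND 0->2: VV[0][0]++ -> VV[0]=[4, 2, 0], msg_vec=[4, 2, 0]; VV[2]=max(VV[2],msg_vec) then VV[2][2]++ -> VV[2]=[4, 2, 2]
Event 5: SEND 0->1: VV[0][0]++ -> VV[0]=[5, 2, 0], msg_vec=[5, 2, 0]; VV[1]=max(VV[1],msg_vec) then VV[1][1]++ -> VV[1]=[5, 3, 0]
Event 3 stamp: [3, 2, 0]
Event 5 stamp: [5, 2, 0]
[3, 2, 0] <= [5, 2, 0]? True
[5, 2, 0] <= [3, 2, 0]? False
Relation: before

Answer: before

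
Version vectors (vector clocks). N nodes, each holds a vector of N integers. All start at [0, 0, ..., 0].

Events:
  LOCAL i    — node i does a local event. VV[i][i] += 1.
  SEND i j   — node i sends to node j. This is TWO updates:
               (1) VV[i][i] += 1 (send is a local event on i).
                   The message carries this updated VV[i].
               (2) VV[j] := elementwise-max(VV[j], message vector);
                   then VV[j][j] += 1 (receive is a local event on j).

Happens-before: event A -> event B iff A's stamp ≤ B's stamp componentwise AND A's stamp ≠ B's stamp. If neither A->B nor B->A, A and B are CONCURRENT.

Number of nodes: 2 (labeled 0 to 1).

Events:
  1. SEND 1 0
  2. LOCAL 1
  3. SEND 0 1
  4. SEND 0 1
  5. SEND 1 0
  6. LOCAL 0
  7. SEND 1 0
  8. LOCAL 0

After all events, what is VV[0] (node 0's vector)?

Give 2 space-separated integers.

Answer: 7 6

Derivation:
Initial: VV[0]=[0, 0]
Initial: VV[1]=[0, 0]
Event 1: SEND 1->0: VV[1][1]++ -> VV[1]=[0, 1], msg_vec=[0, 1]; VV[0]=max(VV[0],msg_vec) then VV[0][0]++ -> VV[0]=[1, 1]
Event 2: LOCAL 1: VV[1][1]++ -> VV[1]=[0, 2]
Event 3: SEND 0->1: VV[0][0]++ -> VV[0]=[2, 1], msg_vec=[2, 1]; VV[1]=max(VV[1],msg_vec) then VV[1][1]++ -> VV[1]=[2, 3]
Event 4: SEND 0->1: VV[0][0]++ -> VV[0]=[3, 1], msg_vec=[3, 1]; VV[1]=max(VV[1],msg_vec) then VV[1][1]++ -> VV[1]=[3, 4]
Event 5: SEND 1->0: VV[1][1]++ -> VV[1]=[3, 5], msg_vec=[3, 5]; VV[0]=max(VV[0],msg_vec) then VV[0][0]++ -> VV[0]=[4, 5]
Event 6: LOCAL 0: VV[0][0]++ -> VV[0]=[5, 5]
Event 7: SEND 1->0: VV[1][1]++ -> VV[1]=[3, 6], msg_vec=[3, 6]; VV[0]=max(VV[0],msg_vec) then VV[0][0]++ -> VV[0]=[6, 6]
Event 8: LOCAL 0: VV[0][0]++ -> VV[0]=[7, 6]
Final vectors: VV[0]=[7, 6]; VV[1]=[3, 6]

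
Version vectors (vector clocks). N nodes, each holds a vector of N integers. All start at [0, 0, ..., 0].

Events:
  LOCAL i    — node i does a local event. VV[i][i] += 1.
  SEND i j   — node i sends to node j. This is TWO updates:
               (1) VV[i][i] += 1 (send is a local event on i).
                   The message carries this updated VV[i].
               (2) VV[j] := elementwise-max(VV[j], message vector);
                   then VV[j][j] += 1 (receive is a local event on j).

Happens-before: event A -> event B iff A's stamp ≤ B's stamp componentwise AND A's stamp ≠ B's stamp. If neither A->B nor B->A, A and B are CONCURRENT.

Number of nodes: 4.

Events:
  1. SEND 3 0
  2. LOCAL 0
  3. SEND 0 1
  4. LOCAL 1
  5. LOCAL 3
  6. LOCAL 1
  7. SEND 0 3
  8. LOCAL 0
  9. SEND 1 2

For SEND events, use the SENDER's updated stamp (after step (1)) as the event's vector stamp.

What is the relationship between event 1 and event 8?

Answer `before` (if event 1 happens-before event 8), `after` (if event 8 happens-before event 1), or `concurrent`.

Initial: VV[0]=[0, 0, 0, 0]
Initial: VV[1]=[0, 0, 0, 0]
Initial: VV[2]=[0, 0, 0, 0]
Initial: VV[3]=[0, 0, 0, 0]
Event 1: SEND 3->0: VV[3][3]++ -> VV[3]=[0, 0, 0, 1], msg_vec=[0, 0, 0, 1]; VV[0]=max(VV[0],msg_vec) then VV[0][0]++ -> VV[0]=[1, 0, 0, 1]
Event 2: LOCAL 0: VV[0][0]++ -> VV[0]=[2, 0, 0, 1]
Event 3: SEND 0->1: VV[0][0]++ -> VV[0]=[3, 0, 0, 1], msg_vec=[3, 0, 0, 1]; VV[1]=max(VV[1],msg_vec) then VV[1][1]++ -> VV[1]=[3, 1, 0, 1]
Event 4: LOCAL 1: VV[1][1]++ -> VV[1]=[3, 2, 0, 1]
Event 5: LOCAL 3: VV[3][3]++ -> VV[3]=[0, 0, 0, 2]
Event 6: LOCAL 1: VV[1][1]++ -> VV[1]=[3, 3, 0, 1]
Event 7: SEND 0->3: VV[0][0]++ -> VV[0]=[4, 0, 0, 1], msg_vec=[4, 0, 0, 1]; VV[3]=max(VV[3],msg_vec) then VV[3][3]++ -> VV[3]=[4, 0, 0, 3]
Event 8: LOCAL 0: VV[0][0]++ -> VV[0]=[5, 0, 0, 1]
Event 9: SEND 1->2: VV[1][1]++ -> VV[1]=[3, 4, 0, 1], msg_vec=[3, 4, 0, 1]; VV[2]=max(VV[2],msg_vec) then VV[2][2]++ -> VV[2]=[3, 4, 1, 1]
Event 1 stamp: [0, 0, 0, 1]
Event 8 stamp: [5, 0, 0, 1]
[0, 0, 0, 1] <= [5, 0, 0, 1]? True
[5, 0, 0, 1] <= [0, 0, 0, 1]? False
Relation: before

Answer: before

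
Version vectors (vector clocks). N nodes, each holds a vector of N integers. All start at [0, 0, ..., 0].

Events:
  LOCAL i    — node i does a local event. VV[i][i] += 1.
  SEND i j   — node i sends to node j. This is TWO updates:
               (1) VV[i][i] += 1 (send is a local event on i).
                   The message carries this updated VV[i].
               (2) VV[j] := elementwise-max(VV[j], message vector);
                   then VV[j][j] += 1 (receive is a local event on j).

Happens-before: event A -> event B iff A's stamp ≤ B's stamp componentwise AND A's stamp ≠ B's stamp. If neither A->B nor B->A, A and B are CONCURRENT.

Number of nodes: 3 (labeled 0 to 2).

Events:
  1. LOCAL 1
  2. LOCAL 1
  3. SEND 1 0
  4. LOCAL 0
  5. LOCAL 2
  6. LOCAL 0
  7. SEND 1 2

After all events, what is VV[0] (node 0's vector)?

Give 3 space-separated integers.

Answer: 3 3 0

Derivation:
Initial: VV[0]=[0, 0, 0]
Initial: VV[1]=[0, 0, 0]
Initial: VV[2]=[0, 0, 0]
Event 1: LOCAL 1: VV[1][1]++ -> VV[1]=[0, 1, 0]
Event 2: LOCAL 1: VV[1][1]++ -> VV[1]=[0, 2, 0]
Event 3: SEND 1->0: VV[1][1]++ -> VV[1]=[0, 3, 0], msg_vec=[0, 3, 0]; VV[0]=max(VV[0],msg_vec) then VV[0][0]++ -> VV[0]=[1, 3, 0]
Event 4: LOCAL 0: VV[0][0]++ -> VV[0]=[2, 3, 0]
Event 5: LOCAL 2: VV[2][2]++ -> VV[2]=[0, 0, 1]
Event 6: LOCAL 0: VV[0][0]++ -> VV[0]=[3, 3, 0]
Event 7: SEND 1->2: VV[1][1]++ -> VV[1]=[0, 4, 0], msg_vec=[0, 4, 0]; VV[2]=max(VV[2],msg_vec) then VV[2][2]++ -> VV[2]=[0, 4, 2]
Final vectors: VV[0]=[3, 3, 0]; VV[1]=[0, 4, 0]; VV[2]=[0, 4, 2]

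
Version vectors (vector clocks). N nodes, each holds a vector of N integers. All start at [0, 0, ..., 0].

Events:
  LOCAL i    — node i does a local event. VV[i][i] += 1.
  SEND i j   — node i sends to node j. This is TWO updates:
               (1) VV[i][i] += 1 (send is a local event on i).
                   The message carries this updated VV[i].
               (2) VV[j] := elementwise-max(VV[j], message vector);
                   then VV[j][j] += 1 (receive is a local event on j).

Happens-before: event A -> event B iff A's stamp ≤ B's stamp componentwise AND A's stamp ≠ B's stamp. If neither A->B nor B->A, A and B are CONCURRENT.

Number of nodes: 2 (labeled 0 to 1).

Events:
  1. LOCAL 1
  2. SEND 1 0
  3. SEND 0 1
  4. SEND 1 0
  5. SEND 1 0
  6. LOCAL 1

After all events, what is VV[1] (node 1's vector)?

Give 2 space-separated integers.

Initial: VV[0]=[0, 0]
Initial: VV[1]=[0, 0]
Event 1: LOCAL 1: VV[1][1]++ -> VV[1]=[0, 1]
Event 2: SEND 1->0: VV[1][1]++ -> VV[1]=[0, 2], msg_vec=[0, 2]; VV[0]=max(VV[0],msg_vec) then VV[0][0]++ -> VV[0]=[1, 2]
Event 3: SEND 0->1: VV[0][0]++ -> VV[0]=[2, 2], msg_vec=[2, 2]; VV[1]=max(VV[1],msg_vec) then VV[1][1]++ -> VV[1]=[2, 3]
Event 4: SEND 1->0: VV[1][1]++ -> VV[1]=[2, 4], msg_vec=[2, 4]; VV[0]=max(VV[0],msg_vec) then VV[0][0]++ -> VV[0]=[3, 4]
Event 5: SEND 1->0: VV[1][1]++ -> VV[1]=[2, 5], msg_vec=[2, 5]; VV[0]=max(VV[0],msg_vec) then VV[0][0]++ -> VV[0]=[4, 5]
Event 6: LOCAL 1: VV[1][1]++ -> VV[1]=[2, 6]
Final vectors: VV[0]=[4, 5]; VV[1]=[2, 6]

Answer: 2 6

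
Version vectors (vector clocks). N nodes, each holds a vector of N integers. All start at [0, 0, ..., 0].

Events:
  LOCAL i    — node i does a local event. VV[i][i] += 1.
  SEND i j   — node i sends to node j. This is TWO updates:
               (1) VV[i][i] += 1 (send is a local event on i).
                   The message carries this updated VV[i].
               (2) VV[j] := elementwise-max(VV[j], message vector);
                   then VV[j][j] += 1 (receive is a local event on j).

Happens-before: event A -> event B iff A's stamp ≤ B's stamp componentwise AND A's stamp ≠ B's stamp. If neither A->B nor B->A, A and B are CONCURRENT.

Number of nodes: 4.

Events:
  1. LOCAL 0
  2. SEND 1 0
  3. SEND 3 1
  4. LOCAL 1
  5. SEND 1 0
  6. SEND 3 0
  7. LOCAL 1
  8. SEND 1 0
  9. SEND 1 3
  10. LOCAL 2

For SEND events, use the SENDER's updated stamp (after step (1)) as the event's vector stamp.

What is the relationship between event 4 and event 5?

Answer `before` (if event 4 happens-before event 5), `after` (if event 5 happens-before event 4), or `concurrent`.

Answer: before

Derivation:
Initial: VV[0]=[0, 0, 0, 0]
Initial: VV[1]=[0, 0, 0, 0]
Initial: VV[2]=[0, 0, 0, 0]
Initial: VV[3]=[0, 0, 0, 0]
Event 1: LOCAL 0: VV[0][0]++ -> VV[0]=[1, 0, 0, 0]
Event 2: SEND 1->0: VV[1][1]++ -> VV[1]=[0, 1, 0, 0], msg_vec=[0, 1, 0, 0]; VV[0]=max(VV[0],msg_vec) then VV[0][0]++ -> VV[0]=[2, 1, 0, 0]
Event 3: SEND 3->1: VV[3][3]++ -> VV[3]=[0, 0, 0, 1], msg_vec=[0, 0, 0, 1]; VV[1]=max(VV[1],msg_vec) then VV[1][1]++ -> VV[1]=[0, 2, 0, 1]
Event 4: LOCAL 1: VV[1][1]++ -> VV[1]=[0, 3, 0, 1]
Event 5: SEND 1->0: VV[1][1]++ -> VV[1]=[0, 4, 0, 1], msg_vec=[0, 4, 0, 1]; VV[0]=max(VV[0],msg_vec) then VV[0][0]++ -> VV[0]=[3, 4, 0, 1]
Event 6: SEND 3->0: VV[3][3]++ -> VV[3]=[0, 0, 0, 2], msg_vec=[0, 0, 0, 2]; VV[0]=max(VV[0],msg_vec) then VV[0][0]++ -> VV[0]=[4, 4, 0, 2]
Event 7: LOCAL 1: VV[1][1]++ -> VV[1]=[0, 5, 0, 1]
Event 8: SEND 1->0: VV[1][1]++ -> VV[1]=[0, 6, 0, 1], msg_vec=[0, 6, 0, 1]; VV[0]=max(VV[0],msg_vec) then VV[0][0]++ -> VV[0]=[5, 6, 0, 2]
Event 9: SEND 1->3: VV[1][1]++ -> VV[1]=[0, 7, 0, 1], msg_vec=[0, 7, 0, 1]; VV[3]=max(VV[3],msg_vec) then VV[3][3]++ -> VV[3]=[0, 7, 0, 3]
Event 10: LOCAL 2: VV[2][2]++ -> VV[2]=[0, 0, 1, 0]
Event 4 stamp: [0, 3, 0, 1]
Event 5 stamp: [0, 4, 0, 1]
[0, 3, 0, 1] <= [0, 4, 0, 1]? True
[0, 4, 0, 1] <= [0, 3, 0, 1]? False
Relation: before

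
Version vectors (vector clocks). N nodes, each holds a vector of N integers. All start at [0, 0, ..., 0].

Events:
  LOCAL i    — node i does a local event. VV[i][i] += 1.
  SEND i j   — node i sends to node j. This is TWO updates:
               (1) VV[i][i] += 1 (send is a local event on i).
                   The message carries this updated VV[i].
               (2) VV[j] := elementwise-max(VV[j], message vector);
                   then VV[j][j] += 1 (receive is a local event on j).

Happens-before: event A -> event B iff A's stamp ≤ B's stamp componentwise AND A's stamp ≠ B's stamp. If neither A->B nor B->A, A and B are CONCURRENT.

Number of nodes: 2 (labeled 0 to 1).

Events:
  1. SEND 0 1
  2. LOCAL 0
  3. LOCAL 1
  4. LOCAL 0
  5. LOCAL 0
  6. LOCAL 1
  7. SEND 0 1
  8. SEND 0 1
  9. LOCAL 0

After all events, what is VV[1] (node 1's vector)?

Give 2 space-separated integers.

Answer: 6 5

Derivation:
Initial: VV[0]=[0, 0]
Initial: VV[1]=[0, 0]
Event 1: SEND 0->1: VV[0][0]++ -> VV[0]=[1, 0], msg_vec=[1, 0]; VV[1]=max(VV[1],msg_vec) then VV[1][1]++ -> VV[1]=[1, 1]
Event 2: LOCAL 0: VV[0][0]++ -> VV[0]=[2, 0]
Event 3: LOCAL 1: VV[1][1]++ -> VV[1]=[1, 2]
Event 4: LOCAL 0: VV[0][0]++ -> VV[0]=[3, 0]
Event 5: LOCAL 0: VV[0][0]++ -> VV[0]=[4, 0]
Event 6: LOCAL 1: VV[1][1]++ -> VV[1]=[1, 3]
Event 7: SEND 0->1: VV[0][0]++ -> VV[0]=[5, 0], msg_vec=[5, 0]; VV[1]=max(VV[1],msg_vec) then VV[1][1]++ -> VV[1]=[5, 4]
Event 8: SEND 0->1: VV[0][0]++ -> VV[0]=[6, 0], msg_vec=[6, 0]; VV[1]=max(VV[1],msg_vec) then VV[1][1]++ -> VV[1]=[6, 5]
Event 9: LOCAL 0: VV[0][0]++ -> VV[0]=[7, 0]
Final vectors: VV[0]=[7, 0]; VV[1]=[6, 5]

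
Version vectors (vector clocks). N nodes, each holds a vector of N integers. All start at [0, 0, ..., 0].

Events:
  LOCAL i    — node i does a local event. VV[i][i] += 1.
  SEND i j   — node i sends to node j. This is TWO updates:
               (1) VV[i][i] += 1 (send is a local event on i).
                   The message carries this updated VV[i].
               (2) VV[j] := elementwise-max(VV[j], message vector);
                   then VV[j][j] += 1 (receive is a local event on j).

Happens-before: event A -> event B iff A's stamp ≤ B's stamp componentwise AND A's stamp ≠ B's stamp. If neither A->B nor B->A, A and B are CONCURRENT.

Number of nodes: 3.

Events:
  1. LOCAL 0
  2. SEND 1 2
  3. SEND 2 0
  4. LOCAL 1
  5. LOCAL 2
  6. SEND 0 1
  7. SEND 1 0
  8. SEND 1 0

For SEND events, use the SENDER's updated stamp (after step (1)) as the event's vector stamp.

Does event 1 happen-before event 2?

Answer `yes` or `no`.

Answer: no

Derivation:
Initial: VV[0]=[0, 0, 0]
Initial: VV[1]=[0, 0, 0]
Initial: VV[2]=[0, 0, 0]
Event 1: LOCAL 0: VV[0][0]++ -> VV[0]=[1, 0, 0]
Event 2: SEND 1->2: VV[1][1]++ -> VV[1]=[0, 1, 0], msg_vec=[0, 1, 0]; VV[2]=max(VV[2],msg_vec) then VV[2][2]++ -> VV[2]=[0, 1, 1]
Event 3: SEND 2->0: VV[2][2]++ -> VV[2]=[0, 1, 2], msg_vec=[0, 1, 2]; VV[0]=max(VV[0],msg_vec) then VV[0][0]++ -> VV[0]=[2, 1, 2]
Event 4: LOCAL 1: VV[1][1]++ -> VV[1]=[0, 2, 0]
Event 5: LOCAL 2: VV[2][2]++ -> VV[2]=[0, 1, 3]
Event 6: SEND 0->1: VV[0][0]++ -> VV[0]=[3, 1, 2], msg_vec=[3, 1, 2]; VV[1]=max(VV[1],msg_vec) then VV[1][1]++ -> VV[1]=[3, 3, 2]
Event 7: SEND 1->0: VV[1][1]++ -> VV[1]=[3, 4, 2], msg_vec=[3, 4, 2]; VV[0]=max(VV[0],msg_vec) then VV[0][0]++ -> VV[0]=[4, 4, 2]
Event 8: SEND 1->0: VV[1][1]++ -> VV[1]=[3, 5, 2], msg_vec=[3, 5, 2]; VV[0]=max(VV[0],msg_vec) then VV[0][0]++ -> VV[0]=[5, 5, 2]
Event 1 stamp: [1, 0, 0]
Event 2 stamp: [0, 1, 0]
[1, 0, 0] <= [0, 1, 0]? False. Equal? False. Happens-before: False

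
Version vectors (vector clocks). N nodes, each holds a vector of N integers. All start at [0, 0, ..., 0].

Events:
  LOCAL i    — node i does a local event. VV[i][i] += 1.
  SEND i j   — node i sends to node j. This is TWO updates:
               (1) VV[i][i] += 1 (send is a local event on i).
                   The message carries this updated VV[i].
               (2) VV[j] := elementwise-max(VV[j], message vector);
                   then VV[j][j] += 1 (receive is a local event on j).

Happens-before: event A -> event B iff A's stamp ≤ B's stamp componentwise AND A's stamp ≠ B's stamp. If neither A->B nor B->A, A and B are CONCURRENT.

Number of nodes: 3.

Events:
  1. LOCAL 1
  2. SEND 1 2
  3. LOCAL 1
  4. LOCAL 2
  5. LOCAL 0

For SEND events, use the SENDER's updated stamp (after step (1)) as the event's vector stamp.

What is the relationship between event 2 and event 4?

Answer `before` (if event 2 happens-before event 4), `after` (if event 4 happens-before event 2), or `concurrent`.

Initial: VV[0]=[0, 0, 0]
Initial: VV[1]=[0, 0, 0]
Initial: VV[2]=[0, 0, 0]
Event 1: LOCAL 1: VV[1][1]++ -> VV[1]=[0, 1, 0]
Event 2: SEND 1->2: VV[1][1]++ -> VV[1]=[0, 2, 0], msg_vec=[0, 2, 0]; VV[2]=max(VV[2],msg_vec) then VV[2][2]++ -> VV[2]=[0, 2, 1]
Event 3: LOCAL 1: VV[1][1]++ -> VV[1]=[0, 3, 0]
Event 4: LOCAL 2: VV[2][2]++ -> VV[2]=[0, 2, 2]
Event 5: LOCAL 0: VV[0][0]++ -> VV[0]=[1, 0, 0]
Event 2 stamp: [0, 2, 0]
Event 4 stamp: [0, 2, 2]
[0, 2, 0] <= [0, 2, 2]? True
[0, 2, 2] <= [0, 2, 0]? False
Relation: before

Answer: before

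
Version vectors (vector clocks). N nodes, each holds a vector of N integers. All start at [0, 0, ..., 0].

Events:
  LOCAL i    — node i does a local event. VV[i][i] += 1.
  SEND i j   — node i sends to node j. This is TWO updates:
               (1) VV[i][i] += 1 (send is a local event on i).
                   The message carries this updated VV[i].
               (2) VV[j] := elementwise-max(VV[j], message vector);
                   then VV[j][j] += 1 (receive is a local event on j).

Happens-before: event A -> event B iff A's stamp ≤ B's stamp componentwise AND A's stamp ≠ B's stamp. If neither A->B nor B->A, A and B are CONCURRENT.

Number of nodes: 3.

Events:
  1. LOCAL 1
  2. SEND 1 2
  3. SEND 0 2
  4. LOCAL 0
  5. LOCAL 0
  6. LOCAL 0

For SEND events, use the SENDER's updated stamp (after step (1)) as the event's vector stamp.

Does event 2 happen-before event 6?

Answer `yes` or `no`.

Answer: no

Derivation:
Initial: VV[0]=[0, 0, 0]
Initial: VV[1]=[0, 0, 0]
Initial: VV[2]=[0, 0, 0]
Event 1: LOCAL 1: VV[1][1]++ -> VV[1]=[0, 1, 0]
Event 2: SEND 1->2: VV[1][1]++ -> VV[1]=[0, 2, 0], msg_vec=[0, 2, 0]; VV[2]=max(VV[2],msg_vec) then VV[2][2]++ -> VV[2]=[0, 2, 1]
Event 3: SEND 0->2: VV[0][0]++ -> VV[0]=[1, 0, 0], msg_vec=[1, 0, 0]; VV[2]=max(VV[2],msg_vec) then VV[2][2]++ -> VV[2]=[1, 2, 2]
Event 4: LOCAL 0: VV[0][0]++ -> VV[0]=[2, 0, 0]
Event 5: LOCAL 0: VV[0][0]++ -> VV[0]=[3, 0, 0]
Event 6: LOCAL 0: VV[0][0]++ -> VV[0]=[4, 0, 0]
Event 2 stamp: [0, 2, 0]
Event 6 stamp: [4, 0, 0]
[0, 2, 0] <= [4, 0, 0]? False. Equal? False. Happens-before: False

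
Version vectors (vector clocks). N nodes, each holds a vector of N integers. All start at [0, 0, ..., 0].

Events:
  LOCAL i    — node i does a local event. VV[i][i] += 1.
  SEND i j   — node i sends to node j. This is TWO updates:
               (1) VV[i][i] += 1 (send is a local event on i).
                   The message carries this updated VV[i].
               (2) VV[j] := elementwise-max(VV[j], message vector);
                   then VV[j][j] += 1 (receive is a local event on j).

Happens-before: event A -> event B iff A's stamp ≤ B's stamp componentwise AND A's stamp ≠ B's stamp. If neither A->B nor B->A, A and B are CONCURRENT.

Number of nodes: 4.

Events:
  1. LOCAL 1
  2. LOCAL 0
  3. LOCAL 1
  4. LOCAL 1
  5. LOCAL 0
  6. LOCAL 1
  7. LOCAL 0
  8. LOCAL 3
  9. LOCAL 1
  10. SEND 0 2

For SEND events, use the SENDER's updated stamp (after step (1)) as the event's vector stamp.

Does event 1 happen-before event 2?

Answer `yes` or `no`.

Answer: no

Derivation:
Initial: VV[0]=[0, 0, 0, 0]
Initial: VV[1]=[0, 0, 0, 0]
Initial: VV[2]=[0, 0, 0, 0]
Initial: VV[3]=[0, 0, 0, 0]
Event 1: LOCAL 1: VV[1][1]++ -> VV[1]=[0, 1, 0, 0]
Event 2: LOCAL 0: VV[0][0]++ -> VV[0]=[1, 0, 0, 0]
Event 3: LOCAL 1: VV[1][1]++ -> VV[1]=[0, 2, 0, 0]
Event 4: LOCAL 1: VV[1][1]++ -> VV[1]=[0, 3, 0, 0]
Event 5: LOCAL 0: VV[0][0]++ -> VV[0]=[2, 0, 0, 0]
Event 6: LOCAL 1: VV[1][1]++ -> VV[1]=[0, 4, 0, 0]
Event 7: LOCAL 0: VV[0][0]++ -> VV[0]=[3, 0, 0, 0]
Event 8: LOCAL 3: VV[3][3]++ -> VV[3]=[0, 0, 0, 1]
Event 9: LOCAL 1: VV[1][1]++ -> VV[1]=[0, 5, 0, 0]
Event 10: SEND 0->2: VV[0][0]++ -> VV[0]=[4, 0, 0, 0], msg_vec=[4, 0, 0, 0]; VV[2]=max(VV[2],msg_vec) then VV[2][2]++ -> VV[2]=[4, 0, 1, 0]
Event 1 stamp: [0, 1, 0, 0]
Event 2 stamp: [1, 0, 0, 0]
[0, 1, 0, 0] <= [1, 0, 0, 0]? False. Equal? False. Happens-before: False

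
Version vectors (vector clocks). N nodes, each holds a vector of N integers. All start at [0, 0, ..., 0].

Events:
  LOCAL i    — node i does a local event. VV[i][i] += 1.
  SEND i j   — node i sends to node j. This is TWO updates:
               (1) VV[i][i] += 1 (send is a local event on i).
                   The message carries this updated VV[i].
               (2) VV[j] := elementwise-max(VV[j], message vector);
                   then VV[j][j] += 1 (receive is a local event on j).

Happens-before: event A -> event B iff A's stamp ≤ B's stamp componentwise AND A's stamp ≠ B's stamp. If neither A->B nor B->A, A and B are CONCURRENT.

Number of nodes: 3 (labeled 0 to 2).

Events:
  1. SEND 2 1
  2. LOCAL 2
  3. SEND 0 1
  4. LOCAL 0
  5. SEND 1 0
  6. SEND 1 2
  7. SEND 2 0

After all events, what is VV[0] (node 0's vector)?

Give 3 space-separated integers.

Initial: VV[0]=[0, 0, 0]
Initial: VV[1]=[0, 0, 0]
Initial: VV[2]=[0, 0, 0]
Event 1: SEND 2->1: VV[2][2]++ -> VV[2]=[0, 0, 1], msg_vec=[0, 0, 1]; VV[1]=max(VV[1],msg_vec) then VV[1][1]++ -> VV[1]=[0, 1, 1]
Event 2: LOCAL 2: VV[2][2]++ -> VV[2]=[0, 0, 2]
Event 3: SEND 0->1: VV[0][0]++ -> VV[0]=[1, 0, 0], msg_vec=[1, 0, 0]; VV[1]=max(VV[1],msg_vec) then VV[1][1]++ -> VV[1]=[1, 2, 1]
Event 4: LOCAL 0: VV[0][0]++ -> VV[0]=[2, 0, 0]
Event 5: SEND 1->0: VV[1][1]++ -> VV[1]=[1, 3, 1], msg_vec=[1, 3, 1]; VV[0]=max(VV[0],msg_vec) then VV[0][0]++ -> VV[0]=[3, 3, 1]
Event 6: SEND 1->2: VV[1][1]++ -> VV[1]=[1, 4, 1], msg_vec=[1, 4, 1]; VV[2]=max(VV[2],msg_vec) then VV[2][2]++ -> VV[2]=[1, 4, 3]
Event 7: SEND 2->0: VV[2][2]++ -> VV[2]=[1, 4, 4], msg_vec=[1, 4, 4]; VV[0]=max(VV[0],msg_vec) then VV[0][0]++ -> VV[0]=[4, 4, 4]
Final vectors: VV[0]=[4, 4, 4]; VV[1]=[1, 4, 1]; VV[2]=[1, 4, 4]

Answer: 4 4 4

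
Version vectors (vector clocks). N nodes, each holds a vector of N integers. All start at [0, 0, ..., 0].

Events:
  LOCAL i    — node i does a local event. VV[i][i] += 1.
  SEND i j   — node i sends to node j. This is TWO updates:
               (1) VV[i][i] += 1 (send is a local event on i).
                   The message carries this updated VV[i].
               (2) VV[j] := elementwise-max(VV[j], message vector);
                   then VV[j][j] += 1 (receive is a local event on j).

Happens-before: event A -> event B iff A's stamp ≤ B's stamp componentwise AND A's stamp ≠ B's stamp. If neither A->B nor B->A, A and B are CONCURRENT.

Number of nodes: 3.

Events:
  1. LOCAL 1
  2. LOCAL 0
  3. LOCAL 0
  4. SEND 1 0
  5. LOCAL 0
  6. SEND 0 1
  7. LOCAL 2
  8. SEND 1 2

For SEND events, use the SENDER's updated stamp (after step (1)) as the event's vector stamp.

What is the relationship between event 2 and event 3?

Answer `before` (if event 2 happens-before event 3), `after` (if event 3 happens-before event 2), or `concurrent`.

Initial: VV[0]=[0, 0, 0]
Initial: VV[1]=[0, 0, 0]
Initial: VV[2]=[0, 0, 0]
Event 1: LOCAL 1: VV[1][1]++ -> VV[1]=[0, 1, 0]
Event 2: LOCAL 0: VV[0][0]++ -> VV[0]=[1, 0, 0]
Event 3: LOCAL 0: VV[0][0]++ -> VV[0]=[2, 0, 0]
Event 4: SEND 1->0: VV[1][1]++ -> VV[1]=[0, 2, 0], msg_vec=[0, 2, 0]; VV[0]=max(VV[0],msg_vec) then VV[0][0]++ -> VV[0]=[3, 2, 0]
Event 5: LOCAL 0: VV[0][0]++ -> VV[0]=[4, 2, 0]
Event 6: SEND 0->1: VV[0][0]++ -> VV[0]=[5, 2, 0], msg_vec=[5, 2, 0]; VV[1]=max(VV[1],msg_vec) then VV[1][1]++ -> VV[1]=[5, 3, 0]
Event 7: LOCAL 2: VV[2][2]++ -> VV[2]=[0, 0, 1]
Event 8: SEND 1->2: VV[1][1]++ -> VV[1]=[5, 4, 0], msg_vec=[5, 4, 0]; VV[2]=max(VV[2],msg_vec) then VV[2][2]++ -> VV[2]=[5, 4, 2]
Event 2 stamp: [1, 0, 0]
Event 3 stamp: [2, 0, 0]
[1, 0, 0] <= [2, 0, 0]? True
[2, 0, 0] <= [1, 0, 0]? False
Relation: before

Answer: before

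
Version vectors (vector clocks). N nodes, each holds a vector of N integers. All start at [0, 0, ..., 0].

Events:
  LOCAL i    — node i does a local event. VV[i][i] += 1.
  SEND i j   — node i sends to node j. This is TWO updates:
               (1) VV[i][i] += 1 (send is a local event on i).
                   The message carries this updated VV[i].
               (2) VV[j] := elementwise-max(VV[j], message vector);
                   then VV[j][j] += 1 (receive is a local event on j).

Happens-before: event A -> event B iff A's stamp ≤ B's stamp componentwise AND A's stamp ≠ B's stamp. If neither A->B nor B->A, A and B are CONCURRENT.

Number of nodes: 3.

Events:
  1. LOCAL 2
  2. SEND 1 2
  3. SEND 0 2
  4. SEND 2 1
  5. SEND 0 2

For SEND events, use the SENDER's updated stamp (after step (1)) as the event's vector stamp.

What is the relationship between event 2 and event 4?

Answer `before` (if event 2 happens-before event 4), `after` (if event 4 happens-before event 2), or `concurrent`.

Answer: before

Derivation:
Initial: VV[0]=[0, 0, 0]
Initial: VV[1]=[0, 0, 0]
Initial: VV[2]=[0, 0, 0]
Event 1: LOCAL 2: VV[2][2]++ -> VV[2]=[0, 0, 1]
Event 2: SEND 1->2: VV[1][1]++ -> VV[1]=[0, 1, 0], msg_vec=[0, 1, 0]; VV[2]=max(VV[2],msg_vec) then VV[2][2]++ -> VV[2]=[0, 1, 2]
Event 3: SEND 0->2: VV[0][0]++ -> VV[0]=[1, 0, 0], msg_vec=[1, 0, 0]; VV[2]=max(VV[2],msg_vec) then VV[2][2]++ -> VV[2]=[1, 1, 3]
Event 4: SEND 2->1: VV[2][2]++ -> VV[2]=[1, 1, 4], msg_vec=[1, 1, 4]; VV[1]=max(VV[1],msg_vec) then VV[1][1]++ -> VV[1]=[1, 2, 4]
Event 5: SEND 0->2: VV[0][0]++ -> VV[0]=[2, 0, 0], msg_vec=[2, 0, 0]; VV[2]=max(VV[2],msg_vec) then VV[2][2]++ -> VV[2]=[2, 1, 5]
Event 2 stamp: [0, 1, 0]
Event 4 stamp: [1, 1, 4]
[0, 1, 0] <= [1, 1, 4]? True
[1, 1, 4] <= [0, 1, 0]? False
Relation: before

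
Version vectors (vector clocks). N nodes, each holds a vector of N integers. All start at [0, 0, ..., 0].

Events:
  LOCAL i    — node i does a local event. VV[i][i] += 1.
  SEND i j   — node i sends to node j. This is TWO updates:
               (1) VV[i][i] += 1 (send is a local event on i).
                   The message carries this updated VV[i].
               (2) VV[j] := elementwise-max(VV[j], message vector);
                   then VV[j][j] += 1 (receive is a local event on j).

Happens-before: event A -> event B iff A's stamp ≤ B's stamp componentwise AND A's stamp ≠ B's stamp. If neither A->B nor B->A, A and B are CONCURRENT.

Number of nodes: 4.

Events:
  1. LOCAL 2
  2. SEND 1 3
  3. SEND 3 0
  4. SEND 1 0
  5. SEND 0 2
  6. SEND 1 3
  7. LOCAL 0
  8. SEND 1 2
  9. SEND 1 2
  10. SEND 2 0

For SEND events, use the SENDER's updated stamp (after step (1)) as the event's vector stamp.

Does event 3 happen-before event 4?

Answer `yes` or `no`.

Answer: no

Derivation:
Initial: VV[0]=[0, 0, 0, 0]
Initial: VV[1]=[0, 0, 0, 0]
Initial: VV[2]=[0, 0, 0, 0]
Initial: VV[3]=[0, 0, 0, 0]
Event 1: LOCAL 2: VV[2][2]++ -> VV[2]=[0, 0, 1, 0]
Event 2: SEND 1->3: VV[1][1]++ -> VV[1]=[0, 1, 0, 0], msg_vec=[0, 1, 0, 0]; VV[3]=max(VV[3],msg_vec) then VV[3][3]++ -> VV[3]=[0, 1, 0, 1]
Event 3: SEND 3->0: VV[3][3]++ -> VV[3]=[0, 1, 0, 2], msg_vec=[0, 1, 0, 2]; VV[0]=max(VV[0],msg_vec) then VV[0][0]++ -> VV[0]=[1, 1, 0, 2]
Event 4: SEND 1->0: VV[1][1]++ -> VV[1]=[0, 2, 0, 0], msg_vec=[0, 2, 0, 0]; VV[0]=max(VV[0],msg_vec) then VV[0][0]++ -> VV[0]=[2, 2, 0, 2]
Event 5: SEND 0->2: VV[0][0]++ -> VV[0]=[3, 2, 0, 2], msg_vec=[3, 2, 0, 2]; VV[2]=max(VV[2],msg_vec) then VV[2][2]++ -> VV[2]=[3, 2, 2, 2]
Event 6: SEND 1->3: VV[1][1]++ -> VV[1]=[0, 3, 0, 0], msg_vec=[0, 3, 0, 0]; VV[3]=max(VV[3],msg_vec) then VV[3][3]++ -> VV[3]=[0, 3, 0, 3]
Event 7: LOCAL 0: VV[0][0]++ -> VV[0]=[4, 2, 0, 2]
Event 8: SEND 1->2: VV[1][1]++ -> VV[1]=[0, 4, 0, 0], msg_vec=[0, 4, 0, 0]; VV[2]=max(VV[2],msg_vec) then VV[2][2]++ -> VV[2]=[3, 4, 3, 2]
Event 9: SEND 1->2: VV[1][1]++ -> VV[1]=[0, 5, 0, 0], msg_vec=[0, 5, 0, 0]; VV[2]=max(VV[2],msg_vec) then VV[2][2]++ -> VV[2]=[3, 5, 4, 2]
Event 10: SEND 2->0: VV[2][2]++ -> VV[2]=[3, 5, 5, 2], msg_vec=[3, 5, 5, 2]; VV[0]=max(VV[0],msg_vec) then VV[0][0]++ -> VV[0]=[5, 5, 5, 2]
Event 3 stamp: [0, 1, 0, 2]
Event 4 stamp: [0, 2, 0, 0]
[0, 1, 0, 2] <= [0, 2, 0, 0]? False. Equal? False. Happens-before: False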